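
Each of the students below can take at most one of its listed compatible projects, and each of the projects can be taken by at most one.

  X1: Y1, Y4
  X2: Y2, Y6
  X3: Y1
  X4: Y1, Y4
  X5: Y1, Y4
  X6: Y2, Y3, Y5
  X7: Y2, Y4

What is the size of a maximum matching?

5

Unit-capacity flow: source→left, listed edges, right→sink; max matching = max flow.
Augmenting path X1→Y1 (+1); matched 1.
Augmenting path X2→Y2 (+1); matched 2.
Augmenting path X4→Y4 (+1); matched 3.
Augmenting path X6→Y3 (+1); matched 4.
Augmenting path X7→Y2→X2→Y6 (+1); matched 5.
No augmenting path remains; maximum matching = 5.
König certificate: {X2, X6, X7, Y1, Y4} is a vertex cover of size 5 (every listed pair touches it), so no matching can be larger.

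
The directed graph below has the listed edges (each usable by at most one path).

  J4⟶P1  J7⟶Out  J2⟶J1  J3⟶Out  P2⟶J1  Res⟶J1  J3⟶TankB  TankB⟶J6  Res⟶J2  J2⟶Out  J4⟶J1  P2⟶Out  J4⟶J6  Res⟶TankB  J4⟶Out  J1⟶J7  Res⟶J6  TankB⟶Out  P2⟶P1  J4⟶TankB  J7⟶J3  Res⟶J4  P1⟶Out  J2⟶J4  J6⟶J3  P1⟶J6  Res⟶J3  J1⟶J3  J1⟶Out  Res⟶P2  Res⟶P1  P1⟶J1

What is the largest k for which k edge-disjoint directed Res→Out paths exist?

7

Assign every edge capacity 1; by Menger, the answer equals the max flow.
Path Res→J3→Out (+1); total 1.
Path Res→J4→Out (+1); total 2.
Path Res→TankB→Out (+1); total 3.
Path Res→J2→Out (+1); total 4.
Path Res→P2→Out (+1); total 5.
Path Res→J1→Out (+1); total 6.
Path Res→P1→Out (+1); total 7.
No residual Res→Out path; max flow = 7.
Certifying cut of size 7: {J3→Out, Res→J1, Res→J2, Res→J4, Res→P1, Res→P2, TankB→Out}.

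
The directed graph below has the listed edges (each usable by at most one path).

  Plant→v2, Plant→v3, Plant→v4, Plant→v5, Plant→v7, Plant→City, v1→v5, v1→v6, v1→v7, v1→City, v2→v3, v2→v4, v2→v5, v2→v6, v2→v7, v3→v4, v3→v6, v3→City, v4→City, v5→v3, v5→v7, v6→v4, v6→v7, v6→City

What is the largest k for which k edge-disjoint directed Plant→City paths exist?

4

Assign every edge capacity 1; by Menger, the answer equals the max flow.
Path Plant→City (+1); total 1.
Path Plant→v3→City (+1); total 2.
Path Plant→v4→City (+1); total 3.
Path Plant→v2→v6→City (+1); total 4.
No residual Plant→City path; max flow = 4.
Certifying cut of size 4: {Plant→City, v3→City, v4→City, v6→City}.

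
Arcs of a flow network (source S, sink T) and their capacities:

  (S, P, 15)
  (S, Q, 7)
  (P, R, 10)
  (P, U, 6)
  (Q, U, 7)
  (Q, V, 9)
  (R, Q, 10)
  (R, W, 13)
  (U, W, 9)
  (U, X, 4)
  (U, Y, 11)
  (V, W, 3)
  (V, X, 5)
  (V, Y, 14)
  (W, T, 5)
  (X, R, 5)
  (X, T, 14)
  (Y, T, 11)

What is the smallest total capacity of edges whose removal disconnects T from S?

22

Augment S→P→R→W→T: bottleneck 5, flow now 5.
Augment S→P→U→X→T: bottleneck 4, flow now 9.
Augment S→P→U→Y→T: bottleneck 2, flow now 11.
Augment S→Q→U→Y→T: bottleneck 7, flow now 18.
Augment S→P→R→Q→V→X→T: bottleneck 4, flow now 22.
No augmenting path remains; maximum flow = 22.
By max-flow min-cut, the minimum cut capacity equals the max flow.
In the residual graph, reachable from S: {S}.
Min-cut edges: S→P (15), S→Q (7); capacity 15 + 7 = 22.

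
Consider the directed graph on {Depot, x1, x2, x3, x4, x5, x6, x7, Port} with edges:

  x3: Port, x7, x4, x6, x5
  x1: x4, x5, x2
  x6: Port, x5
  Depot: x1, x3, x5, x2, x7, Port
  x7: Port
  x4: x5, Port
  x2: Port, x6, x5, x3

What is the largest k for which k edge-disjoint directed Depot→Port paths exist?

Assign every edge capacity 1; by Menger, the answer equals the max flow.
Path Depot→Port (+1); total 1.
Path Depot→x2→Port (+1); total 2.
Path Depot→x3→Port (+1); total 3.
Path Depot→x7→Port (+1); total 4.
Path Depot→x1→x4→Port (+1); total 5.
No residual Depot→Port path; max flow = 5.
Certifying cut of size 5: {Depot→Port, Depot→x1, Depot→x2, Depot→x3, Depot→x7}.

5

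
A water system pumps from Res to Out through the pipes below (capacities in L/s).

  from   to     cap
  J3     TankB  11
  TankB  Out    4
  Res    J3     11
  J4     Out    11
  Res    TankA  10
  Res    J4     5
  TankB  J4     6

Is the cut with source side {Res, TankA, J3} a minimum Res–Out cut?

Given cut capacity: 5 + 11 = 16.
Augment Res→J4→Out: bottleneck 5, flow now 5.
Augment Res→J3→TankB→Out: bottleneck 4, flow now 9.
Augment Res→J3→TankB→J4→Out: bottleneck 6, flow now 15.
No augmenting path remains; maximum flow = 15.
In the residual graph, reachable from Res: {Res, TankA, J3, TankB}.
Min-cut edges: Res→J4 (5), TankB→J4 (6), TankB→Out (4); capacity 5 + 6 + 4 = 15.
Cut capacity 16 exceeds the max flow 15, so it is not minimum.

No — its capacity is 16, but the minimum cut has capacity 15.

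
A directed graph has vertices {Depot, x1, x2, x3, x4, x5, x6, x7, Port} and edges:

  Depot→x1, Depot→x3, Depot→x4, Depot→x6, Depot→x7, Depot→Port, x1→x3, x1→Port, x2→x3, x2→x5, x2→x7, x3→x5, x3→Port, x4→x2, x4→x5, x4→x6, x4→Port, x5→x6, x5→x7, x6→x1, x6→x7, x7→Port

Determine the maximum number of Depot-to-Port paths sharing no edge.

Assign every edge capacity 1; by Menger, the answer equals the max flow.
Path Depot→Port (+1); total 1.
Path Depot→x1→Port (+1); total 2.
Path Depot→x3→Port (+1); total 3.
Path Depot→x4→Port (+1); total 4.
Path Depot→x7→Port (+1); total 5.
No residual Depot→Port path; max flow = 5.
Certifying cut of size 5: {Depot→Port, Depot→x4, x1→Port, x3→Port, x7→Port}.

5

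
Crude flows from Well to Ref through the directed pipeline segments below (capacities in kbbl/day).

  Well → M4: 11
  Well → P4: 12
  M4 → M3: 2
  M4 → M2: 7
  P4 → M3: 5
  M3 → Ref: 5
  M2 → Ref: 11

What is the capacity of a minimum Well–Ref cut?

Augment Well→M4→M3→Ref: bottleneck 2, flow now 2.
Augment Well→M4→M2→Ref: bottleneck 7, flow now 9.
Augment Well→P4→M3→Ref: bottleneck 3, flow now 12.
No augmenting path remains; maximum flow = 12.
By max-flow min-cut, the minimum cut capacity equals the max flow.
In the residual graph, reachable from Well: {Well, M4, P4, M3}.
Min-cut edges: M4→M2 (7), M3→Ref (5); capacity 7 + 5 = 12.

12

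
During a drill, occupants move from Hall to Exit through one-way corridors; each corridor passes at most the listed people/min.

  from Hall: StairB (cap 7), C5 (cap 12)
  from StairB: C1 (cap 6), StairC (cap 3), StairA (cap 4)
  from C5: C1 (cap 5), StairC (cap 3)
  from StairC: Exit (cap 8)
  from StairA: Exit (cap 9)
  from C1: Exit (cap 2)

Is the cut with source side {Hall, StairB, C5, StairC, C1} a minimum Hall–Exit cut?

Given cut capacity: 4 + 8 + 2 = 14.
Augment Hall→StairB→StairC→Exit: bottleneck 3, flow now 3.
Augment Hall→StairB→StairA→Exit: bottleneck 4, flow now 7.
Augment Hall→C5→StairC→Exit: bottleneck 3, flow now 10.
Augment Hall→C5→C1→Exit: bottleneck 2, flow now 12.
No augmenting path remains; maximum flow = 12.
In the residual graph, reachable from Hall: {Hall, C5, C1}.
Min-cut edges: Hall→StairB (7), C5→StairC (3), C1→Exit (2); capacity 7 + 3 + 2 = 12.
Cut capacity 14 exceeds the max flow 12, so it is not minimum.

No — its capacity is 14, but the minimum cut has capacity 12.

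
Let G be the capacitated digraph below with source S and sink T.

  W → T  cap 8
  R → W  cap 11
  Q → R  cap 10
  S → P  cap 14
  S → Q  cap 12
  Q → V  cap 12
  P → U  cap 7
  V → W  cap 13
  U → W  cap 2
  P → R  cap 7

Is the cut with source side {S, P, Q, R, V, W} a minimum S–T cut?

Given cut capacity: 7 + 8 = 15.
Augment S→P→R→W→T: bottleneck 7, flow now 7.
Augment S→P→U→W→T: bottleneck 1, flow now 8.
No augmenting path remains; maximum flow = 8.
In the residual graph, reachable from S: {S, P, Q, R, U, V, W}.
Min-cut edges: W→T (8); capacity 8 = 8.
Cut capacity 15 exceeds the max flow 8, so it is not minimum.

No — its capacity is 15, but the minimum cut has capacity 8.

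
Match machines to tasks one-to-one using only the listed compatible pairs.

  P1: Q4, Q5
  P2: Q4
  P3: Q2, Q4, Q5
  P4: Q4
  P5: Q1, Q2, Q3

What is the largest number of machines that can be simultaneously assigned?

4

Unit-capacity flow: source→left, listed edges, right→sink; max matching = max flow.
Augmenting path P1→Q4 (+1); matched 1.
Augmenting path P3→Q2 (+1); matched 2.
Augmenting path P5→Q1 (+1); matched 3.
Augmenting path P2→Q4→P1→Q5 (+1); matched 4.
No augmenting path remains; maximum matching = 4.
König certificate: {P1, P3, P5, Q4} is a vertex cover of size 4 (every listed pair touches it), so no matching can be larger.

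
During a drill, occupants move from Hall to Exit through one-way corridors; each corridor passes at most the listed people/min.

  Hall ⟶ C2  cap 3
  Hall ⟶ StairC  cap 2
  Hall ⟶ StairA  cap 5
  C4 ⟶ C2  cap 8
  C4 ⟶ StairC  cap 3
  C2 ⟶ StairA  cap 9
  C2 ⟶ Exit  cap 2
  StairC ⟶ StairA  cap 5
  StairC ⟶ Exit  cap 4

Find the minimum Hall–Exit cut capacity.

Augment Hall→C2→Exit: bottleneck 2, flow now 2.
Augment Hall→StairC→Exit: bottleneck 2, flow now 4.
No augmenting path remains; maximum flow = 4.
By max-flow min-cut, the minimum cut capacity equals the max flow.
In the residual graph, reachable from Hall: {Hall, C2, StairA}.
Min-cut edges: Hall→StairC (2), C2→Exit (2); capacity 2 + 2 = 4.

4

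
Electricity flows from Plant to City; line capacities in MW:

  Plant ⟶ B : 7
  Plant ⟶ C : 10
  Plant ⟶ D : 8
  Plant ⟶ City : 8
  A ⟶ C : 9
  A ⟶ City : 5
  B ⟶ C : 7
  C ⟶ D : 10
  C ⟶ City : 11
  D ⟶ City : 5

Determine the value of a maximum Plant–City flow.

24

Augment Plant→City: bottleneck 8, flow now 8.
Augment Plant→C→City: bottleneck 10, flow now 18.
Augment Plant→D→City: bottleneck 5, flow now 23.
Augment Plant→B→C→City: bottleneck 1, flow now 24.
No augmenting path remains; maximum flow = 24.
In the residual graph, reachable from Plant: {Plant, B, C, D}.
Min-cut edges: Plant→City (8), C→City (11), D→City (5); capacity 8 + 11 + 5 = 24.
This cut is saturated, so no flow can exceed 24.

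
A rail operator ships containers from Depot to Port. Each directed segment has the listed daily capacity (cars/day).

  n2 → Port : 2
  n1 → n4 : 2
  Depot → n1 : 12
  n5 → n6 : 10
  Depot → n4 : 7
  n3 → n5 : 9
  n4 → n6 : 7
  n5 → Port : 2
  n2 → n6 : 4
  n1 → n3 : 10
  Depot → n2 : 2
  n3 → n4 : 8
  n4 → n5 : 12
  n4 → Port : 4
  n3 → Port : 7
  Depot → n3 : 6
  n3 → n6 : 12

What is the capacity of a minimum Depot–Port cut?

15

Augment Depot→n2→Port: bottleneck 2, flow now 2.
Augment Depot→n3→Port: bottleneck 6, flow now 8.
Augment Depot→n4→Port: bottleneck 4, flow now 12.
Augment Depot→n1→n3→Port: bottleneck 1, flow now 13.
Augment Depot→n4→n5→Port: bottleneck 2, flow now 15.
No augmenting path remains; maximum flow = 15.
By max-flow min-cut, the minimum cut capacity equals the max flow.
In the residual graph, reachable from Depot: {Depot, n1, n3, n4, n5, n6}.
Min-cut edges: Depot→n2 (2), n3→Port (7), n4→Port (4), n5→Port (2); capacity 2 + 7 + 4 + 2 = 15.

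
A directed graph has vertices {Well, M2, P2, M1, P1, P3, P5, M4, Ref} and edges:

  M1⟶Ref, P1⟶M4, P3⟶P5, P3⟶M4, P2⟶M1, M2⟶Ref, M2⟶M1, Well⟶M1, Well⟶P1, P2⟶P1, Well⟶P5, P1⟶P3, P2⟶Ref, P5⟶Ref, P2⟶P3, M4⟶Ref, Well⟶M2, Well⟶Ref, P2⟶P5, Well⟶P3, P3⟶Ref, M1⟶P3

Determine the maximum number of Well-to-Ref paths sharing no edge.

Assign every edge capacity 1; by Menger, the answer equals the max flow.
Path Well→Ref (+1); total 1.
Path Well→M2→Ref (+1); total 2.
Path Well→M1→Ref (+1); total 3.
Path Well→P3→Ref (+1); total 4.
Path Well→P5→Ref (+1); total 5.
Path Well→P1→M4→Ref (+1); total 6.
No residual Well→Ref path; max flow = 6.
Certifying cut of size 6: {Well→M1, Well→M2, Well→P1, Well→P3, Well→P5, Well→Ref}.

6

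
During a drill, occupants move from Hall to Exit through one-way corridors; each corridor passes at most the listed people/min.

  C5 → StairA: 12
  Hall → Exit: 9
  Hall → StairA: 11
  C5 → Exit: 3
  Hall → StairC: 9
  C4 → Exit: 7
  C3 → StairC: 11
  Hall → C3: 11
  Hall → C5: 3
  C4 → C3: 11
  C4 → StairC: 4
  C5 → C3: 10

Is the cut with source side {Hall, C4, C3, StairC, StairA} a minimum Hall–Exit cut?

No — its capacity is 19, but the minimum cut has capacity 12.

Given cut capacity: 3 + 9 + 7 = 19.
Augment Hall→Exit: bottleneck 9, flow now 9.
Augment Hall→C5→Exit: bottleneck 3, flow now 12.
No augmenting path remains; maximum flow = 12.
In the residual graph, reachable from Hall: {Hall, C3, StairC, StairA}.
Min-cut edges: Hall→C5 (3), Hall→Exit (9); capacity 3 + 9 = 12.
Cut capacity 19 exceeds the max flow 12, so it is not minimum.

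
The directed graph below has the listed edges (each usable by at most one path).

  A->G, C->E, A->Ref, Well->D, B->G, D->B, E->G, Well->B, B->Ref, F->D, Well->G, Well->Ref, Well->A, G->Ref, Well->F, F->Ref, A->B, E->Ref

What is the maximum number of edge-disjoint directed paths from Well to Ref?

Assign every edge capacity 1; by Menger, the answer equals the max flow.
Path Well→Ref (+1); total 1.
Path Well→A→Ref (+1); total 2.
Path Well→B→Ref (+1); total 3.
Path Well→F→Ref (+1); total 4.
Path Well→G→Ref (+1); total 5.
No residual Well→Ref path; max flow = 5.
Certifying cut of size 5: {B→Ref, G→Ref, Well→A, Well→F, Well→Ref}.

5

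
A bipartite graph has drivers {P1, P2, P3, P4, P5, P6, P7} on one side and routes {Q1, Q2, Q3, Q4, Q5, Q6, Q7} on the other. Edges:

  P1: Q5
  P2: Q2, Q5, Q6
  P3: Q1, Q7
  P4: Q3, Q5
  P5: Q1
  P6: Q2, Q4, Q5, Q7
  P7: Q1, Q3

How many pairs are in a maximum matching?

6

Unit-capacity flow: source→left, listed edges, right→sink; max matching = max flow.
Augmenting path P1→Q5 (+1); matched 1.
Augmenting path P2→Q2 (+1); matched 2.
Augmenting path P3→Q1 (+1); matched 3.
Augmenting path P4→Q3 (+1); matched 4.
Augmenting path P6→Q4 (+1); matched 5.
Augmenting path P5→Q1→P3→Q7 (+1); matched 6.
No augmenting path remains; maximum matching = 6.
König certificate: {P2, P3, P6, Q1, Q3, Q5} is a vertex cover of size 6 (every listed pair touches it), so no matching can be larger.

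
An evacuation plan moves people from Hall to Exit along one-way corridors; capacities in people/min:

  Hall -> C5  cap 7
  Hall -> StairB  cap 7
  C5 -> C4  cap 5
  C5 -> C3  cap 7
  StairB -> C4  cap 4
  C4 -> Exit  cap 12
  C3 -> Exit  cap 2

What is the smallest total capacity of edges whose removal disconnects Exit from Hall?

11

Augment Hall→C5→C4→Exit: bottleneck 5, flow now 5.
Augment Hall→C5→C3→Exit: bottleneck 2, flow now 7.
Augment Hall→StairB→C4→Exit: bottleneck 4, flow now 11.
No augmenting path remains; maximum flow = 11.
By max-flow min-cut, the minimum cut capacity equals the max flow.
In the residual graph, reachable from Hall: {Hall, StairB}.
Min-cut edges: Hall→C5 (7), StairB→C4 (4); capacity 7 + 4 = 11.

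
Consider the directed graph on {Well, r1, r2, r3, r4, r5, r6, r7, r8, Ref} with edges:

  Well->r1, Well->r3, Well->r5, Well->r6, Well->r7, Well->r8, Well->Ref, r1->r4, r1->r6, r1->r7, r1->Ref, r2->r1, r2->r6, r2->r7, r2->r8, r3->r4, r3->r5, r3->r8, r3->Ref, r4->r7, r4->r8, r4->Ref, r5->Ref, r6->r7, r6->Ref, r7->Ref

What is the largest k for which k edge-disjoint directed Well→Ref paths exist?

6

Assign every edge capacity 1; by Menger, the answer equals the max flow.
Path Well→Ref (+1); total 1.
Path Well→r1→Ref (+1); total 2.
Path Well→r3→Ref (+1); total 3.
Path Well→r5→Ref (+1); total 4.
Path Well→r6→Ref (+1); total 5.
Path Well→r7→Ref (+1); total 6.
No residual Well→Ref path; max flow = 6.
Certifying cut of size 6: {Well→Ref, Well→r1, Well→r3, Well→r5, Well→r6, Well→r7}.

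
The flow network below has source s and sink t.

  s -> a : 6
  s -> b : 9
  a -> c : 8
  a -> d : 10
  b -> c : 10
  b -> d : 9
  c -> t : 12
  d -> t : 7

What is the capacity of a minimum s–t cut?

Augment s→a→c→t: bottleneck 6, flow now 6.
Augment s→b→c→t: bottleneck 6, flow now 12.
Augment s→b→d→t: bottleneck 3, flow now 15.
No augmenting path remains; maximum flow = 15.
By max-flow min-cut, the minimum cut capacity equals the max flow.
In the residual graph, reachable from s: {s}.
Min-cut edges: s→a (6), s→b (9); capacity 6 + 9 = 15.

15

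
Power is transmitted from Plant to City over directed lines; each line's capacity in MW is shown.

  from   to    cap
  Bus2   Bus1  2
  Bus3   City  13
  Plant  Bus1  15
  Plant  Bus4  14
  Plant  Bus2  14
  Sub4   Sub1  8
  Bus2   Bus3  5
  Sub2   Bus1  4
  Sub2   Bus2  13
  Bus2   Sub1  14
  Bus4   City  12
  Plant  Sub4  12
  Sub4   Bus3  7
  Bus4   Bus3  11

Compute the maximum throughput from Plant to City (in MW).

25

Augment Plant→Bus4→City: bottleneck 12, flow now 12.
Augment Plant→Sub4→Bus3→City: bottleneck 7, flow now 19.
Augment Plant→Bus4→Bus3→City: bottleneck 2, flow now 21.
Augment Plant→Bus2→Bus3→City: bottleneck 4, flow now 25.
No augmenting path remains; maximum flow = 25.
In the residual graph, reachable from Plant: {Plant, Sub4, Bus4, Bus2, Sub1, Bus3, Bus1}.
Min-cut edges: Bus4→City (12), Bus3→City (13); capacity 12 + 13 = 25.
This cut is saturated, so no flow can exceed 25.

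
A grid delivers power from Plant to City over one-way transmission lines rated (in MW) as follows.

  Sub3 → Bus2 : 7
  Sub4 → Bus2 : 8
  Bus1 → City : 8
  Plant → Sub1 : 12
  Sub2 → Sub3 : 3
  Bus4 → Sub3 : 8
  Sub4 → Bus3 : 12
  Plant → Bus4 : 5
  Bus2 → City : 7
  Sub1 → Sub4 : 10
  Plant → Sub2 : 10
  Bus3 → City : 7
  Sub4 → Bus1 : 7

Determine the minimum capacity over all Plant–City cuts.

17

Augment Plant→Sub1→Sub4→Bus3→City: bottleneck 7, flow now 7.
Augment Plant→Sub1→Sub4→Bus2→City: bottleneck 3, flow now 10.
Augment Plant→Sub2→Sub3→Bus2→City: bottleneck 3, flow now 13.
Augment Plant→Bus4→Sub3→Bus2→City: bottleneck 1, flow now 14.
Augment Plant→Bus4→Sub3→Bus2→Sub4→Bus1→City: bottleneck 3, flow now 17. (uses reverse residual edge)
No augmenting path remains; maximum flow = 17.
By max-flow min-cut, the minimum cut capacity equals the max flow.
In the residual graph, reachable from Plant: {Plant, Sub1, Sub2, Bus4, Sub3}.
Min-cut edges: Sub1→Sub4 (10), Sub3→Bus2 (7); capacity 10 + 7 = 17.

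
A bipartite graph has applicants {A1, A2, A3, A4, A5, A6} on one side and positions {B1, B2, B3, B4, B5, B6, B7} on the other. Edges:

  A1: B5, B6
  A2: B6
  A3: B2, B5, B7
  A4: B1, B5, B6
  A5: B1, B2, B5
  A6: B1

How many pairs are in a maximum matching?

5

Unit-capacity flow: source→left, listed edges, right→sink; max matching = max flow.
Augmenting path A1→B5 (+1); matched 1.
Augmenting path A2→B6 (+1); matched 2.
Augmenting path A3→B2 (+1); matched 3.
Augmenting path A4→B1 (+1); matched 4.
Augmenting path A5→B2→A3→B7 (+1); matched 5.
No augmenting path remains; maximum matching = 5.
König certificate: {A3, A5, B1, B5, B6} is a vertex cover of size 5 (every listed pair touches it), so no matching can be larger.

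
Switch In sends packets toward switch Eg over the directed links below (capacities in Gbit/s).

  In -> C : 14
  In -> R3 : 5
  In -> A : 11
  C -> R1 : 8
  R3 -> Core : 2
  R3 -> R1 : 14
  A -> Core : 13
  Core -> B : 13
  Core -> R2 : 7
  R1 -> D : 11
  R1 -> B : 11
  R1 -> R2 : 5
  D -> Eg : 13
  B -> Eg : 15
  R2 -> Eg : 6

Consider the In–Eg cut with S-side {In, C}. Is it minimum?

Yes — it is a minimum cut (capacity 24).

Given cut capacity: 5 + 11 + 8 = 24.
Augment In→C→R1→D→Eg: bottleneck 8, flow now 8.
Augment In→R3→Core→B→Eg: bottleneck 2, flow now 10.
Augment In→R3→R1→D→Eg: bottleneck 3, flow now 13.
Augment In→A→Core→B→Eg: bottleneck 11, flow now 24.
No augmenting path remains; maximum flow = 24.
Cut capacity 24 equals the max flow, so it is a minimum cut.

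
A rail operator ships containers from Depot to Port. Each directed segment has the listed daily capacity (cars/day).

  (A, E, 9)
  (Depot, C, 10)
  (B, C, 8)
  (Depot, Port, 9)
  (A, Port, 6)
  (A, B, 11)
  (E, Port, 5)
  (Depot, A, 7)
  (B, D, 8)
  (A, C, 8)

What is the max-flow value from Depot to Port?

Augment Depot→Port: bottleneck 9, flow now 9.
Augment Depot→A→Port: bottleneck 6, flow now 15.
Augment Depot→A→E→Port: bottleneck 1, flow now 16.
No augmenting path remains; maximum flow = 16.
In the residual graph, reachable from Depot: {Depot, C}.
Min-cut edges: Depot→A (7), Depot→Port (9); capacity 7 + 9 = 16.
This cut is saturated, so no flow can exceed 16.

16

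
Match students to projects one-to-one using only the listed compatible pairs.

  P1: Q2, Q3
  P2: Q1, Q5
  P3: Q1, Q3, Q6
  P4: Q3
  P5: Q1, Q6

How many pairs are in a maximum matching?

Unit-capacity flow: source→left, listed edges, right→sink; max matching = max flow.
Augmenting path P1→Q2 (+1); matched 1.
Augmenting path P2→Q1 (+1); matched 2.
Augmenting path P3→Q3 (+1); matched 3.
Augmenting path P5→Q6 (+1); matched 4.
Augmenting path P4→Q3→P3→Q1→P2→Q5 (+1); matched 5.
No augmenting path remains; maximum matching = 5.
König certificate: {P1, P2, P3, P4, P5} is a vertex cover of size 5 (every listed pair touches it), so no matching can be larger.

5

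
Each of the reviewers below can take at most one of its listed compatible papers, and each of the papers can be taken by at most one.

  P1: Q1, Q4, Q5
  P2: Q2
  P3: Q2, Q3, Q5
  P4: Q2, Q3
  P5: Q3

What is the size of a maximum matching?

Unit-capacity flow: source→left, listed edges, right→sink; max matching = max flow.
Augmenting path P1→Q1 (+1); matched 1.
Augmenting path P2→Q2 (+1); matched 2.
Augmenting path P3→Q3 (+1); matched 3.
Augmenting path P4→Q3→P3→Q5 (+1); matched 4.
No augmenting path remains; maximum matching = 4.
König certificate: {P1, P3, Q2, Q3} is a vertex cover of size 4 (every listed pair touches it), so no matching can be larger.

4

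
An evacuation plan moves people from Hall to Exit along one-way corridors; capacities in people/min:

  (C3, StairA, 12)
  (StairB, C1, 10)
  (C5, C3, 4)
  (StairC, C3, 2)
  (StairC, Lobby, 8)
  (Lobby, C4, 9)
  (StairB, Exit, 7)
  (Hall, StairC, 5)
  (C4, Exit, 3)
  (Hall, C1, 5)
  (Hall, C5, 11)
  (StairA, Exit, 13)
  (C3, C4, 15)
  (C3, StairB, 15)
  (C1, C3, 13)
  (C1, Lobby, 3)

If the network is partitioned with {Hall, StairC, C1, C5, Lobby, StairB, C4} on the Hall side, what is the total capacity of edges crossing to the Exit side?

29

Edges leaving {Hall, StairC, C1, C5, Lobby, StairB, C4}: StairC→C3 (2), C1→C3 (13), C5→C3 (4), StairB→Exit (7), C4→Exit (3).
Cut capacity = 2 + 13 + 4 + 7 + 3 = 29.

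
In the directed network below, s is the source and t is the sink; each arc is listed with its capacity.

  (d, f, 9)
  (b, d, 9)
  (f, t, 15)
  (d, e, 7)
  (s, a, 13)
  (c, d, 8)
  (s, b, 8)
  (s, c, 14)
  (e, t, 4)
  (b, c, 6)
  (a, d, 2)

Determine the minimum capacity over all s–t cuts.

Augment s→a→d→e→t: bottleneck 2, flow now 2.
Augment s→b→d→e→t: bottleneck 2, flow now 4.
Augment s→b→d→f→t: bottleneck 6, flow now 10.
Augment s→c→d→f→t: bottleneck 3, flow now 13.
No augmenting path remains; maximum flow = 13.
By max-flow min-cut, the minimum cut capacity equals the max flow.
In the residual graph, reachable from s: {s, a, b, c, d, e}.
Min-cut edges: d→f (9), e→t (4); capacity 9 + 4 = 13.

13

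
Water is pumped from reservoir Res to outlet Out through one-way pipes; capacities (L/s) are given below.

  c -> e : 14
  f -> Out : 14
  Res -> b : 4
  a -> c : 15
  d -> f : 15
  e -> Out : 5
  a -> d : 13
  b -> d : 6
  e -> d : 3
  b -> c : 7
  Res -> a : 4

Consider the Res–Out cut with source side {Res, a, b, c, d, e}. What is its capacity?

Edges leaving {Res, a, b, c, d, e}: d→f (15), e→Out (5).
Cut capacity = 15 + 5 = 20.

20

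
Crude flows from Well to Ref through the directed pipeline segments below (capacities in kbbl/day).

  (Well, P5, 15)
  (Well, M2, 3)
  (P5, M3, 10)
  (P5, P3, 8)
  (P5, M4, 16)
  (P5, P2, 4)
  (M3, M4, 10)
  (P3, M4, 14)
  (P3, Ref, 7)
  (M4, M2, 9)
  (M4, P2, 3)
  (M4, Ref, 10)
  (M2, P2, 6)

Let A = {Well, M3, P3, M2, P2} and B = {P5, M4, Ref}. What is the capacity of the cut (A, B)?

Edges leaving {Well, M3, P3, M2, P2}: Well→P5 (15), M3→M4 (10), P3→M4 (14), P3→Ref (7).
Cut capacity = 15 + 10 + 14 + 7 = 46.

46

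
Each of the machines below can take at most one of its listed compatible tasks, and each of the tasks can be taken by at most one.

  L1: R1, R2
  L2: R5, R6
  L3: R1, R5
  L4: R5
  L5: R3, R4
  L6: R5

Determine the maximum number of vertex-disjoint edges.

Unit-capacity flow: source→left, listed edges, right→sink; max matching = max flow.
Augmenting path L1→R1 (+1); matched 1.
Augmenting path L2→R5 (+1); matched 2.
Augmenting path L5→R3 (+1); matched 3.
Augmenting path L3→R1→L1→R2 (+1); matched 4.
Augmenting path L4→R5→L2→R6 (+1); matched 5.
No augmenting path remains; maximum matching = 5.
König certificate: {L1, L2, L3, L5, R5} is a vertex cover of size 5 (every listed pair touches it), so no matching can be larger.

5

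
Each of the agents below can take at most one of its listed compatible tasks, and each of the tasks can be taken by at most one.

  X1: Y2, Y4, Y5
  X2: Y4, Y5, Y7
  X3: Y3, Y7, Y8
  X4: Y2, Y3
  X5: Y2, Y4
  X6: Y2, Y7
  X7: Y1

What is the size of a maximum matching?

Unit-capacity flow: source→left, listed edges, right→sink; max matching = max flow.
Augmenting path X1→Y2 (+1); matched 1.
Augmenting path X2→Y4 (+1); matched 2.
Augmenting path X3→Y3 (+1); matched 3.
Augmenting path X6→Y7 (+1); matched 4.
Augmenting path X7→Y1 (+1); matched 5.
Augmenting path X4→Y2→X1→Y5 (+1); matched 6.
Augmenting path X5→Y2→X4→Y3→X3→Y8 (+1); matched 7.
No augmenting path remains; maximum matching = 7.
König certificate: {X1, X2, X3, X4, X5, X6, X7} is a vertex cover of size 7 (every listed pair touches it), so no matching can be larger.

7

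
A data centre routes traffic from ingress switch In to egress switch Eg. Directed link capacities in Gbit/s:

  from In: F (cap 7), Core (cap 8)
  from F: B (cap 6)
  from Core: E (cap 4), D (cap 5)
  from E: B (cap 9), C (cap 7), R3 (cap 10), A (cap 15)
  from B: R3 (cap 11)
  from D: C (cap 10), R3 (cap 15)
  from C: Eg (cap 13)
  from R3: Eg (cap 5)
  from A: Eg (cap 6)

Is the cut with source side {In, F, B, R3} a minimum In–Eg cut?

Given cut capacity: 8 + 5 = 13.
Augment In→F→B→R3→Eg: bottleneck 5, flow now 5.
Augment In→Core→E→C→Eg: bottleneck 4, flow now 9.
Augment In→Core→D→C→Eg: bottleneck 4, flow now 13.
No augmenting path remains; maximum flow = 13.
Cut capacity 13 equals the max flow, so it is a minimum cut.

Yes — it is a minimum cut (capacity 13).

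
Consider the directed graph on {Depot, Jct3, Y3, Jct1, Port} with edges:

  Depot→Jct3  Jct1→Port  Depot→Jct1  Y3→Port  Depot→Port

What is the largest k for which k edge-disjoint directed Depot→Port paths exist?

Assign every edge capacity 1; by Menger, the answer equals the max flow.
Path Depot→Port (+1); total 1.
Path Depot→Jct1→Port (+1); total 2.
No residual Depot→Port path; max flow = 2.
Certifying cut of size 2: {Depot→Jct1, Depot→Port}.

2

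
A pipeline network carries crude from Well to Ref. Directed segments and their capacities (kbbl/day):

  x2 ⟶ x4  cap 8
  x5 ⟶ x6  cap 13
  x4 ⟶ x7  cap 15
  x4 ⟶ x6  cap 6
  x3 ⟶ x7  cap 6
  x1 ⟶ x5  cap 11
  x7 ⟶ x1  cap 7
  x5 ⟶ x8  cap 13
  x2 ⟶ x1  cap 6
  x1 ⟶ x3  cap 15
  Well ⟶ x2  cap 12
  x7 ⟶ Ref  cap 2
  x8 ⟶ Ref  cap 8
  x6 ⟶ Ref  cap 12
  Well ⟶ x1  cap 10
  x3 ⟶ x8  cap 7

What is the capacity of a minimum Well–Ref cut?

Augment Well→x1→x3→x7→Ref: bottleneck 2, flow now 2.
Augment Well→x1→x3→x8→Ref: bottleneck 7, flow now 9.
Augment Well→x1→x5→x6→Ref: bottleneck 1, flow now 10.
Augment Well→x2→x4→x6→Ref: bottleneck 6, flow now 16.
Augment Well→x2→x1→x5→x6→Ref: bottleneck 5, flow now 21.
Augment Well→x2→x1→x5→x8→Ref: bottleneck 1, flow now 22.
No augmenting path remains; maximum flow = 22.
By max-flow min-cut, the minimum cut capacity equals the max flow.
In the residual graph, reachable from Well: {Well}.
Min-cut edges: Well→x1 (10), Well→x2 (12); capacity 10 + 12 = 22.

22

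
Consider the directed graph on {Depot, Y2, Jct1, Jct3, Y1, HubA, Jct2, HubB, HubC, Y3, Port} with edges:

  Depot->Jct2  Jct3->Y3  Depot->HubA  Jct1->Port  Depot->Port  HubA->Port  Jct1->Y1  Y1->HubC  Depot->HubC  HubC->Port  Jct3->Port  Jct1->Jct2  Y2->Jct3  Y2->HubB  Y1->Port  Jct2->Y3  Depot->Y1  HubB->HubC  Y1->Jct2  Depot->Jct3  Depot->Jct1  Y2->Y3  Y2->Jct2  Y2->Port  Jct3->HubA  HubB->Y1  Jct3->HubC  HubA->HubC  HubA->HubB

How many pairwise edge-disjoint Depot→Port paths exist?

Assign every edge capacity 1; by Menger, the answer equals the max flow.
Path Depot→Port (+1); total 1.
Path Depot→Jct1→Port (+1); total 2.
Path Depot→Jct3→Port (+1); total 3.
Path Depot→Y1→Port (+1); total 4.
Path Depot→HubA→Port (+1); total 5.
Path Depot→HubC→Port (+1); total 6.
No residual Depot→Port path; max flow = 6.
Certifying cut of size 6: {Depot→HubA, Depot→HubC, Depot→Jct1, Depot→Jct3, Depot→Port, Depot→Y1}.

6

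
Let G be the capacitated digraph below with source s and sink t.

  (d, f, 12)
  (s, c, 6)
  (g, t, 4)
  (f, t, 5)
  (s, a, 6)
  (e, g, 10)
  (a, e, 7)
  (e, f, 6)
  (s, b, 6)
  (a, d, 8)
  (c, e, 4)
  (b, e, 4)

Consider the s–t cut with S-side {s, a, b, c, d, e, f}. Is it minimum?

Given cut capacity: 10 + 5 = 15.
Augment s→a→d→f→t: bottleneck 5, flow now 5.
Augment s→a→e→g→t: bottleneck 1, flow now 6.
Augment s→b→e→g→t: bottleneck 3, flow now 9.
No augmenting path remains; maximum flow = 9.
In the residual graph, reachable from s: {s, a, b, c, d, e, f, g}.
Min-cut edges: f→t (5), g→t (4); capacity 5 + 4 = 9.
Cut capacity 15 exceeds the max flow 9, so it is not minimum.

No — its capacity is 15, but the minimum cut has capacity 9.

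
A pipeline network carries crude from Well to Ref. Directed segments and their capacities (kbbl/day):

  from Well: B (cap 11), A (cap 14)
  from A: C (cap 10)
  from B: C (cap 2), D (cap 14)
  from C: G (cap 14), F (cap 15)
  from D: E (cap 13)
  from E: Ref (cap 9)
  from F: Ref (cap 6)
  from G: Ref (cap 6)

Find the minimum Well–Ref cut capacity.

Augment Well→A→C→F→Ref: bottleneck 6, flow now 6.
Augment Well→A→C→G→Ref: bottleneck 4, flow now 10.
Augment Well→B→C→G→Ref: bottleneck 2, flow now 12.
Augment Well→B→D→E→Ref: bottleneck 9, flow now 21.
No augmenting path remains; maximum flow = 21.
By max-flow min-cut, the minimum cut capacity equals the max flow.
In the residual graph, reachable from Well: {Well, A}.
Min-cut edges: Well→B (11), A→C (10); capacity 11 + 10 = 21.

21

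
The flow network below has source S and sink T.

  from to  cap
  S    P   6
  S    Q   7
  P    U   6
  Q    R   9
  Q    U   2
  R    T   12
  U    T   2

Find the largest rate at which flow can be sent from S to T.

Augment S→P→U→T: bottleneck 2, flow now 2.
Augment S→Q→R→T: bottleneck 7, flow now 9.
No augmenting path remains; maximum flow = 9.
In the residual graph, reachable from S: {S, P, U}.
Min-cut edges: S→Q (7), U→T (2); capacity 7 + 2 = 9.
This cut is saturated, so no flow can exceed 9.

9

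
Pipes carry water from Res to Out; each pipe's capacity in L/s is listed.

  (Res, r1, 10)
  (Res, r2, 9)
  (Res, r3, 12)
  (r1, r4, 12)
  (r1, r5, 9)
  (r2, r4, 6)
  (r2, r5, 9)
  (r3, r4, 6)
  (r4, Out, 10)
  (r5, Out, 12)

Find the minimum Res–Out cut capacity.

Augment Res→r1→r4→Out: bottleneck 10, flow now 10.
Augment Res→r2→r5→Out: bottleneck 9, flow now 19.
Augment Res→r3→r4→r1→r5→Out: bottleneck 3, flow now 22. (uses reverse residual edge)
No augmenting path remains; maximum flow = 22.
By max-flow min-cut, the minimum cut capacity equals the max flow.
In the residual graph, reachable from Res: {Res, r1, r2, r3, r4, r5}.
Min-cut edges: r4→Out (10), r5→Out (12); capacity 10 + 12 = 22.

22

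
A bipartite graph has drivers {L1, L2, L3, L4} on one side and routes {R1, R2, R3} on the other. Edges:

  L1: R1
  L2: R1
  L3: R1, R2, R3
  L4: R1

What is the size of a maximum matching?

2

Unit-capacity flow: source→left, listed edges, right→sink; max matching = max flow.
Augmenting path L1→R1 (+1); matched 1.
Augmenting path L3→R2 (+1); matched 2.
No augmenting path remains; maximum matching = 2.
König certificate: {L3, R1} is a vertex cover of size 2 (every listed pair touches it), so no matching can be larger.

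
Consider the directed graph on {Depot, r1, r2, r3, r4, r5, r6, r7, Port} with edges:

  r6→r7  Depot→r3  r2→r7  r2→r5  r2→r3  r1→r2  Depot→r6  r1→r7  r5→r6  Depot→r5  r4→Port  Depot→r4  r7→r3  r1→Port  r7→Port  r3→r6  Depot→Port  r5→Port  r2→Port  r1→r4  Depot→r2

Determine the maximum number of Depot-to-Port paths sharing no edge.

Assign every edge capacity 1; by Menger, the answer equals the max flow.
Path Depot→Port (+1); total 1.
Path Depot→r2→Port (+1); total 2.
Path Depot→r4→Port (+1); total 3.
Path Depot→r5→Port (+1); total 4.
Path Depot→r6→r7→Port (+1); total 5.
No residual Depot→Port path; max flow = 5.
Certifying cut of size 5: {Depot→Port, Depot→r2, Depot→r4, Depot→r5, r6→r7}.

5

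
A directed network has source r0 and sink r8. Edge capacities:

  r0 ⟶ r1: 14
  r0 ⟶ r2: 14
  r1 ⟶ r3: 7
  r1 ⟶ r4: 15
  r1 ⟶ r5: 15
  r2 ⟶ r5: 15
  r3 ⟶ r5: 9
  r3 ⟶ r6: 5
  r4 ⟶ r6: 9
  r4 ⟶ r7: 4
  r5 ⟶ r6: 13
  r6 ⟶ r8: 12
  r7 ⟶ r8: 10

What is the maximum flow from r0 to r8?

Augment r0→r1→r3→r6→r8: bottleneck 5, flow now 5.
Augment r0→r1→r4→r6→r8: bottleneck 7, flow now 12.
Augment r0→r1→r4→r7→r8: bottleneck 2, flow now 14.
Augment r0→r2→r5→r6→r4→r7→r8: bottleneck 2, flow now 16. (uses reverse residual edge)
No augmenting path remains; maximum flow = 16.
In the residual graph, reachable from r0: {r0, r1, r2, r3, r4, r5, r6}.
Min-cut edges: r4→r7 (4), r6→r8 (12); capacity 4 + 12 = 16.
This cut is saturated, so no flow can exceed 16.

16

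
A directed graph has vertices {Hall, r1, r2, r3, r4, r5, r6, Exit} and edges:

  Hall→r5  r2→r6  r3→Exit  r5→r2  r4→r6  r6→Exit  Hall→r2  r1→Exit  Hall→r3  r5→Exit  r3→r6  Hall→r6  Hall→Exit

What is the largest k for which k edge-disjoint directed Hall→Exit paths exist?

4

Assign every edge capacity 1; by Menger, the answer equals the max flow.
Path Hall→Exit (+1); total 1.
Path Hall→r3→Exit (+1); total 2.
Path Hall→r5→Exit (+1); total 3.
Path Hall→r6→Exit (+1); total 4.
No residual Hall→Exit path; max flow = 4.
Certifying cut of size 4: {Hall→Exit, Hall→r3, Hall→r5, r6→Exit}.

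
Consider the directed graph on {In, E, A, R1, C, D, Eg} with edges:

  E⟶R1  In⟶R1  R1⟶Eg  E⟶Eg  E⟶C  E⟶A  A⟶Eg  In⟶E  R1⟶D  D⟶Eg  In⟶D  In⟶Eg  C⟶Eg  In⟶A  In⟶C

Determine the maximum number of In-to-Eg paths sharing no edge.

6

Assign every edge capacity 1; by Menger, the answer equals the max flow.
Path In→Eg (+1); total 1.
Path In→E→Eg (+1); total 2.
Path In→A→Eg (+1); total 3.
Path In→R1→Eg (+1); total 4.
Path In→C→Eg (+1); total 5.
Path In→D→Eg (+1); total 6.
No residual In→Eg path; max flow = 6.
Certifying cut of size 6: {In→A, In→C, In→D, In→E, In→Eg, In→R1}.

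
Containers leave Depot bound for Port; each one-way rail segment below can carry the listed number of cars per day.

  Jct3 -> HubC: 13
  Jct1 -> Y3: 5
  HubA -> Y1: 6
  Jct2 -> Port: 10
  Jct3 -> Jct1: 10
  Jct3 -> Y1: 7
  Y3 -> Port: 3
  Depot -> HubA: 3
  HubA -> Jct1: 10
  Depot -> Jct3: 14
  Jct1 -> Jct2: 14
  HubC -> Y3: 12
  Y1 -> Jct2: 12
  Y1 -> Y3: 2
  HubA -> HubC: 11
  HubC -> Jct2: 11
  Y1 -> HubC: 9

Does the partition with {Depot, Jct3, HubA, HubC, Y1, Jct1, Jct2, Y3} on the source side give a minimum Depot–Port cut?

Given cut capacity: 10 + 3 = 13.
Augment Depot→Jct3→HubC→Jct2→Port: bottleneck 10, flow now 10.
Augment Depot→Jct3→HubC→Y3→Port: bottleneck 3, flow now 13.
No augmenting path remains; maximum flow = 13.
Cut capacity 13 equals the max flow, so it is a minimum cut.

Yes — it is a minimum cut (capacity 13).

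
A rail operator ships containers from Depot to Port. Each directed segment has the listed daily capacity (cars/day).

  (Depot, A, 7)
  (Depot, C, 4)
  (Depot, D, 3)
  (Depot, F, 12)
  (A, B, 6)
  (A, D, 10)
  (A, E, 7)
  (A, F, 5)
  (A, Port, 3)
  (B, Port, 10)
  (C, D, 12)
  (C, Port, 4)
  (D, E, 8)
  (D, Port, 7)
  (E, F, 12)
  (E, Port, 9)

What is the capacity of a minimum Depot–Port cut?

Augment Depot→A→Port: bottleneck 3, flow now 3.
Augment Depot→C→Port: bottleneck 4, flow now 7.
Augment Depot→D→Port: bottleneck 3, flow now 10.
Augment Depot→A→B→Port: bottleneck 4, flow now 14.
No augmenting path remains; maximum flow = 14.
By max-flow min-cut, the minimum cut capacity equals the max flow.
In the residual graph, reachable from Depot: {Depot, F}.
Min-cut edges: Depot→A (7), Depot→C (4), Depot→D (3); capacity 7 + 4 + 3 = 14.

14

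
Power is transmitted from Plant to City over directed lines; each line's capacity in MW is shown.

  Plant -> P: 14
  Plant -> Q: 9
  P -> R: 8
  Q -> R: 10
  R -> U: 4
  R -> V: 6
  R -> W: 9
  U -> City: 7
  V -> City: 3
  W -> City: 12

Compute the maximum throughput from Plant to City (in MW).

16

Augment Plant→P→R→U→City: bottleneck 4, flow now 4.
Augment Plant→P→R→V→City: bottleneck 3, flow now 7.
Augment Plant→P→R→W→City: bottleneck 1, flow now 8.
Augment Plant→Q→R→W→City: bottleneck 8, flow now 16.
No augmenting path remains; maximum flow = 16.
In the residual graph, reachable from Plant: {Plant, P, Q, R, V}.
Min-cut edges: R→U (4), R→W (9), V→City (3); capacity 4 + 9 + 3 = 16.
This cut is saturated, so no flow can exceed 16.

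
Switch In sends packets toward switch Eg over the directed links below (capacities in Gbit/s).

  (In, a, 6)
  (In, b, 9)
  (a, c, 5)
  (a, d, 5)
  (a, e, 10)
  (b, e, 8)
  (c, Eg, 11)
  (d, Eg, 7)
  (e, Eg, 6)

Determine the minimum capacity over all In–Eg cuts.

Augment In→a→c→Eg: bottleneck 5, flow now 5.
Augment In→a→d→Eg: bottleneck 1, flow now 6.
Augment In→b→e→Eg: bottleneck 6, flow now 12.
No augmenting path remains; maximum flow = 12.
By max-flow min-cut, the minimum cut capacity equals the max flow.
In the residual graph, reachable from In: {In, b, e}.
Min-cut edges: In→a (6), e→Eg (6); capacity 6 + 6 = 12.

12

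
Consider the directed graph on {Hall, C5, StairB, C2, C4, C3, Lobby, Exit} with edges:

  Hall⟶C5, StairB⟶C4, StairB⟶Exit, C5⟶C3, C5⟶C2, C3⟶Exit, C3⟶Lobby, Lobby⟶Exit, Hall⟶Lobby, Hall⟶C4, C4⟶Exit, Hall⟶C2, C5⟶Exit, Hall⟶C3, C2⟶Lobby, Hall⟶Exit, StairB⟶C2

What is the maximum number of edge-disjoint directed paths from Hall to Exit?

Assign every edge capacity 1; by Menger, the answer equals the max flow.
Path Hall→Exit (+1); total 1.
Path Hall→C5→Exit (+1); total 2.
Path Hall→C4→Exit (+1); total 3.
Path Hall→C3→Exit (+1); total 4.
Path Hall→Lobby→Exit (+1); total 5.
No residual Hall→Exit path; max flow = 5.
Certifying cut of size 5: {Hall→C3, Hall→C4, Hall→C5, Hall→Exit, Lobby→Exit}.

5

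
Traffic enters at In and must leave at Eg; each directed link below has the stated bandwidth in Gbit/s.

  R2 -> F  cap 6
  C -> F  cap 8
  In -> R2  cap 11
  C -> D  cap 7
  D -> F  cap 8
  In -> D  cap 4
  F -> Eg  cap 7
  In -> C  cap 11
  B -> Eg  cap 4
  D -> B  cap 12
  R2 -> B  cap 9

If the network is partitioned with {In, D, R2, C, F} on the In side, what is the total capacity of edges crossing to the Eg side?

28

Edges leaving {In, D, R2, C, F}: D→B (12), R2→B (9), F→Eg (7).
Cut capacity = 12 + 9 + 7 = 28.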